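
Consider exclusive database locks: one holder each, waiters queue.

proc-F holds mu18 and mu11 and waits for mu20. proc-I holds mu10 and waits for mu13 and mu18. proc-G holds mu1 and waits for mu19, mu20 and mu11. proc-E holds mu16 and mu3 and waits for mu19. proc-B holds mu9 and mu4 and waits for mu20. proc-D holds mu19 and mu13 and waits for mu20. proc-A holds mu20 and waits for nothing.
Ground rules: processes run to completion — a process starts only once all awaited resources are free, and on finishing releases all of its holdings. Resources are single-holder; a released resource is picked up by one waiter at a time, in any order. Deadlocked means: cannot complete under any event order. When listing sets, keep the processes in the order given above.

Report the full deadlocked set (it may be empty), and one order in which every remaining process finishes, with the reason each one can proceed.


No process is deadlocked.
Key observation: the waits form no ring: some process can always run, and its releases unblock the others one by one.
A valid finishing order for the others: proc-A, proc-B, proc-F, proc-D, proc-G, proc-E, proc-I.
Walking it through:
  proc-A waits on nothing -> runs at once and releases mu20
  proc-B waits on mu20 — all released -> runs and releases mu9 and mu4
  proc-F waits on mu20 — all released -> runs and releases mu18 and mu11
  proc-D waits on mu20 — all released -> runs and releases mu19 and mu13
  proc-G waits on mu19, mu20 and mu11 — all released -> runs and releases mu1
  proc-E waits on mu19 — all released -> runs and releases mu16 and mu3
  proc-I waits on mu13 and mu18 — all released -> runs and releases mu10


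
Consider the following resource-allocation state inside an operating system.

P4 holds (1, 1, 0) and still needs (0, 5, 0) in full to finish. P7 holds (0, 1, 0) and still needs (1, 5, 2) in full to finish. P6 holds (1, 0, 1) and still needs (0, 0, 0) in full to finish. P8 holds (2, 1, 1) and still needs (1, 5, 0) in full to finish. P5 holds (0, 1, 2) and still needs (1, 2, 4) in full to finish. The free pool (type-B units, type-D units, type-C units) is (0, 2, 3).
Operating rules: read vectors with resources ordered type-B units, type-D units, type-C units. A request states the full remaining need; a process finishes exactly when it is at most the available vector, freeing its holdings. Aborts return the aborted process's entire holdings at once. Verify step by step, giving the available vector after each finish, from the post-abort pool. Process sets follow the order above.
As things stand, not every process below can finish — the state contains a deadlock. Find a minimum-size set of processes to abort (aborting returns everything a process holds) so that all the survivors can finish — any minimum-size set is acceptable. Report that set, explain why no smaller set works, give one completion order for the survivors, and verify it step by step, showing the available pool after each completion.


Minimum abort set: P4 and P8.
Key observation: P7 could never have finished before the abort; with (3, 2, 1) returned by P4 and P8, it fits at step 3.
Minimality, checking each single-abort alternative: P4 alone leaves P7 blocked (short on type-D units); P7 alone leaves P4 blocked (short on type-D units); P6 alone leaves P4 blocked (short on type-D units); P8 alone leaves P4 blocked (short on type-D units); P5 alone leaves P4 blocked (short on type-D units).
The survivors complete as P6, P5, P7. Step-by-step check (starting from the post-abort pool):
  pool = (3, 4, 4)
  P6: need (0, 0, 0) fits (3, 4, 4); releases (1, 0, 1), pool now (4, 4, 5)
  P5: need (1, 2, 4) fits (4, 4, 5); releases (0, 1, 2), pool now (4, 5, 7)
  P7: need (1, 5, 2) fits (4, 5, 7); releases (0, 1, 0), pool now (4, 6, 7)


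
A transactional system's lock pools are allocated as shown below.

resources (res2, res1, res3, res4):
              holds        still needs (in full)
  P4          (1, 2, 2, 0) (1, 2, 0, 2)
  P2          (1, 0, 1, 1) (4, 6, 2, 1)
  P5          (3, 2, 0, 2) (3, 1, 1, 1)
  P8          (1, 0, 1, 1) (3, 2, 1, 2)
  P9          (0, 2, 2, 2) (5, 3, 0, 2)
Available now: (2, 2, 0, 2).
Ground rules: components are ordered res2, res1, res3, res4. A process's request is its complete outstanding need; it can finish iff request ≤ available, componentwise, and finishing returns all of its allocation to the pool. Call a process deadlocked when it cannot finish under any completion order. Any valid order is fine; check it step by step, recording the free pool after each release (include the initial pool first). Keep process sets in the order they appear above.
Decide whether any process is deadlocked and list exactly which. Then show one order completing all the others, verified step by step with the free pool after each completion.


Nothing here is deadlocked.
Key observation: starting with P4, each completion frees enough for the next — no one is permanently blocked.
The rest can finish in the order P4, P5, P8, P2, P9. Verifying each step:
  pool = (2, 2, 0, 2)
  run P4 (needs (1, 2, 0, 2), free (2, 2, 0, 2)); after release of (1, 2, 2, 0) the pool is (3, 4, 2, 2)
  run P5 (needs (3, 1, 1, 1), free (3, 4, 2, 2)); after release of (3, 2, 0, 2) the pool is (6, 6, 2, 4)
  run P8 (needs (3, 2, 1, 2), free (6, 6, 2, 4)); after release of (1, 0, 1, 1) the pool is (7, 6, 3, 5)
  run P2 (needs (4, 6, 2, 1), free (7, 6, 3, 5)); after release of (1, 0, 1, 1) the pool is (8, 6, 4, 6)
  run P9 (needs (5, 3, 0, 2), free (8, 6, 4, 6)); after release of (0, 2, 2, 2) the pool is (8, 8, 6, 8)


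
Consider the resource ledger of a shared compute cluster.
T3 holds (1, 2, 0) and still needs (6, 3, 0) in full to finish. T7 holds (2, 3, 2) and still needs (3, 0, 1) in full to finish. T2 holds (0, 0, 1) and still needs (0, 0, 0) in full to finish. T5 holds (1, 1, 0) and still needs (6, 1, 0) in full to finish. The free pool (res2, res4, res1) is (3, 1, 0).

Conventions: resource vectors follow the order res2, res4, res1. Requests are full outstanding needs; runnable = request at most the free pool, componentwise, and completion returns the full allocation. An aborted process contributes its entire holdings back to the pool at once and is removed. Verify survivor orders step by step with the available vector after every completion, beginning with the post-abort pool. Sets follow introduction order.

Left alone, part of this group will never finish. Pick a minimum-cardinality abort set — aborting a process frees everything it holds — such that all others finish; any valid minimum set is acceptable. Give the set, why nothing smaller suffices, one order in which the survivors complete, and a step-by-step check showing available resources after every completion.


Minimum abort set: T3.
Key observation: the deadlocked T5 becomes finishable only because T3 released (1, 2, 0); it completes at step 3 below.
Minimality: the empty abort set fails — the state is deadlocked as it stands.
Survivors finish in the order: T2, T7, T5. Verifying each step (pool after the aborts first):
  pool = (4, 3, 0)
  run T2 (needs (0, 0, 0), free (4, 3, 0)); after release of (0, 0, 1) the pool is (4, 3, 1)
  run T7 (needs (3, 0, 1), free (4, 3, 1)); after release of (2, 3, 2) the pool is (6, 6, 3)
  run T5 (needs (6, 1, 0), free (6, 6, 3)); after release of (1, 1, 0) the pool is (7, 7, 3)


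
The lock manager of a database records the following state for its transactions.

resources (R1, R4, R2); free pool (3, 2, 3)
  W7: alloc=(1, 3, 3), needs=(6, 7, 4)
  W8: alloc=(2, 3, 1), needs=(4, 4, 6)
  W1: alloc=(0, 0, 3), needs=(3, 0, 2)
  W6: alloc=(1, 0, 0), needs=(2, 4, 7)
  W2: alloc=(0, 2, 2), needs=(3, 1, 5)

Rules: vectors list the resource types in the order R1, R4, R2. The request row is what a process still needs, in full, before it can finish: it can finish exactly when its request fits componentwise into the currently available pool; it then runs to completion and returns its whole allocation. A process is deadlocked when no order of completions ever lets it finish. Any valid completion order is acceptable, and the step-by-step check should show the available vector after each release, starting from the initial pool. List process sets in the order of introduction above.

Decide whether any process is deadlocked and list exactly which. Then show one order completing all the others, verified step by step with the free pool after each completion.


The deadlocked set is empty.
Key observation: W1 can run right away; the returned allocation unlocks the remaining processes in turn.
The rest can finish in the order W1, W2, W6, W8, W7. Verifying each step:
  pool = (3, 2, 3)
  run W1 (needs (3, 0, 2), free (3, 2, 3)); after release of (0, 0, 3) the pool is (3, 2, 6)
  run W2 (needs (3, 1, 5), free (3, 2, 6)); after release of (0, 2, 2) the pool is (3, 4, 8)
  run W6 (needs (2, 4, 7), free (3, 4, 8)); after release of (1, 0, 0) the pool is (4, 4, 8)
  run W8 (needs (4, 4, 6), free (4, 4, 8)); after release of (2, 3, 1) the pool is (6, 7, 9)
  run W7 (needs (6, 7, 4), free (6, 7, 9)); after release of (1, 3, 3) the pool is (7, 10, 12)


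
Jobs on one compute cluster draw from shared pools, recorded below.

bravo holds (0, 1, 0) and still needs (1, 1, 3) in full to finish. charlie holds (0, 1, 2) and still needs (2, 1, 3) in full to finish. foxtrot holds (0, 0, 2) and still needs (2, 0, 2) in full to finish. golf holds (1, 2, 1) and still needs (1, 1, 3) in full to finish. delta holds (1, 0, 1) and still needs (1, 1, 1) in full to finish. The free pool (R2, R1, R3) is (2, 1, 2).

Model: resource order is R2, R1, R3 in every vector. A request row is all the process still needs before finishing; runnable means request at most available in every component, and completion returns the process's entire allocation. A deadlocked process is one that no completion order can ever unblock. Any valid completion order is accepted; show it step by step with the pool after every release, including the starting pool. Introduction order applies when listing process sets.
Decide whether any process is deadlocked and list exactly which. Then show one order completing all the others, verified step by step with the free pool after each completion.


Nothing here is deadlocked.
Key observation: delta leads a chain of completions in which each release enables another process.
A valid finishing order for the others: delta, bravo, golf, charlie, foxtrot. Step-by-step check:
  pool = (2, 1, 2)
  delta needs (1, 1, 1) <= (2, 1, 2) -> finishes; pool += (1, 0, 1) = (3, 1, 3)
  bravo needs (1, 1, 3) <= (3, 1, 3) -> finishes; pool += (0, 1, 0) = (3, 2, 3)
  golf needs (1, 1, 3) <= (3, 2, 3) -> finishes; pool += (1, 2, 1) = (4, 4, 4)
  charlie needs (2, 1, 3) <= (4, 4, 4) -> finishes; pool += (0, 1, 2) = (4, 5, 6)
  foxtrot needs (2, 0, 2) <= (4, 5, 6) -> finishes; pool += (0, 0, 2) = (4, 5, 8)


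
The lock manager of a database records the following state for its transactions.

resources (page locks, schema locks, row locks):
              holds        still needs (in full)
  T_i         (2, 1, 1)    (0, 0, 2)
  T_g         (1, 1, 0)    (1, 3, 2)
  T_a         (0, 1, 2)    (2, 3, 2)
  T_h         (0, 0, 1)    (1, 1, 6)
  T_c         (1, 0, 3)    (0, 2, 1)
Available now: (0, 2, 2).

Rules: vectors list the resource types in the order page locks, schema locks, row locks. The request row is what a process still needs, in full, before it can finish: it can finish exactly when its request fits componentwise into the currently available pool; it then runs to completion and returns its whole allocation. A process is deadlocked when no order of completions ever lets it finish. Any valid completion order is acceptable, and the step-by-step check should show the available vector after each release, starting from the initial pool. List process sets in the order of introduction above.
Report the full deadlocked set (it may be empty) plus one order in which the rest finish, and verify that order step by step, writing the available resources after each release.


Nothing here is deadlocked.
Key observation: beginning at T_i, releases accumulate fast enough that every process eventually fits.
The rest can finish in the order T_i, T_c, T_h, T_a, T_g. Verifying each step:
  pool = (0, 2, 2)
  T_i: need (0, 0, 2) fits (0, 2, 2); releases (2, 1, 1), pool now (2, 3, 3)
  T_c: need (0, 2, 1) fits (2, 3, 3); releases (1, 0, 3), pool now (3, 3, 6)
  T_h: need (1, 1, 6) fits (3, 3, 6); releases (0, 0, 1), pool now (3, 3, 7)
  T_a: need (2, 3, 2) fits (3, 3, 7); releases (0, 1, 2), pool now (3, 4, 9)
  T_g: need (1, 3, 2) fits (3, 4, 9); releases (1, 1, 0), pool now (4, 5, 9)


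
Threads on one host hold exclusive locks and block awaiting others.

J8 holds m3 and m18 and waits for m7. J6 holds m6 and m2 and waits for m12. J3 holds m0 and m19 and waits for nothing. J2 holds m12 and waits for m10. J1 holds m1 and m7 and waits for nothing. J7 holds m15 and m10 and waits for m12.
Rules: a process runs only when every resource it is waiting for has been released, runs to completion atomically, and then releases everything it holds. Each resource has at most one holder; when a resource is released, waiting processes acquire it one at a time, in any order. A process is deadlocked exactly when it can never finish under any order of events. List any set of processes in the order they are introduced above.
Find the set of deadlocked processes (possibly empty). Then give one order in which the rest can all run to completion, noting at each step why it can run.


Deadlocked set: J6, J2 and J7.
Key observation: nobody on the ring J2 -> J7 -> J2 can start until another member finishes, which never happens; J6 waits into the deadlock from upstream.
One completion order for the rest: J3, J1, J8.
Verifying each step:
  J3 waits on nothing -> runs at once and releases m0 and m19
  J1 waits on nothing -> runs at once and releases m1 and m7
  J8 waits on m7 — all released -> runs and releases m3 and m18


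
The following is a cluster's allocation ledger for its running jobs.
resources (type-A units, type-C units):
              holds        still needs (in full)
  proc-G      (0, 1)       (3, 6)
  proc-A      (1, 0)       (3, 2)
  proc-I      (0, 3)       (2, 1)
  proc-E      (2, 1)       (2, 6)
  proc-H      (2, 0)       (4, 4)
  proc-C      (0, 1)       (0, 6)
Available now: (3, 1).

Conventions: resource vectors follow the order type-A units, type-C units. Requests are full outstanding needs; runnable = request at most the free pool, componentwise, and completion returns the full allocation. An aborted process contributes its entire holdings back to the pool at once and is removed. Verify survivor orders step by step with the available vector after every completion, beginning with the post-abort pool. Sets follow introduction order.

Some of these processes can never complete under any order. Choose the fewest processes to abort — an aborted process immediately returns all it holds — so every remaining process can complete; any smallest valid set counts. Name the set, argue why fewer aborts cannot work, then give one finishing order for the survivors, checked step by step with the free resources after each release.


Abort proc-G and proc-C.
Key observation: proc-E had no path to completion before; after the abort of proc-G and proc-C ((0, 2) returned), step 2 is where it fits.
No one abort is enough; case by case: proc-G alone leaves proc-E blocked (short on type-C units); proc-A alone leaves proc-G blocked (short on type-C units); proc-I alone leaves proc-G blocked (short on type-C units); proc-E alone leaves proc-G blocked (short on type-C units); proc-H alone leaves proc-G blocked (short on type-C units); proc-C alone leaves proc-G blocked (short on type-C units).
One survivor order: proc-I, proc-E, proc-H, proc-A. Check, step by step (post-abort pool first):
  pool = (3, 3)
  proc-I: need (2, 1) fits (3, 3); releases (0, 3), pool now (3, 6)
  proc-E: need (2, 6) fits (3, 6); releases (2, 1), pool now (5, 7)
  proc-H: need (4, 4) fits (5, 7); releases (2, 0), pool now (7, 7)
  proc-A: need (3, 2) fits (7, 7); releases (1, 0), pool now (8, 7)


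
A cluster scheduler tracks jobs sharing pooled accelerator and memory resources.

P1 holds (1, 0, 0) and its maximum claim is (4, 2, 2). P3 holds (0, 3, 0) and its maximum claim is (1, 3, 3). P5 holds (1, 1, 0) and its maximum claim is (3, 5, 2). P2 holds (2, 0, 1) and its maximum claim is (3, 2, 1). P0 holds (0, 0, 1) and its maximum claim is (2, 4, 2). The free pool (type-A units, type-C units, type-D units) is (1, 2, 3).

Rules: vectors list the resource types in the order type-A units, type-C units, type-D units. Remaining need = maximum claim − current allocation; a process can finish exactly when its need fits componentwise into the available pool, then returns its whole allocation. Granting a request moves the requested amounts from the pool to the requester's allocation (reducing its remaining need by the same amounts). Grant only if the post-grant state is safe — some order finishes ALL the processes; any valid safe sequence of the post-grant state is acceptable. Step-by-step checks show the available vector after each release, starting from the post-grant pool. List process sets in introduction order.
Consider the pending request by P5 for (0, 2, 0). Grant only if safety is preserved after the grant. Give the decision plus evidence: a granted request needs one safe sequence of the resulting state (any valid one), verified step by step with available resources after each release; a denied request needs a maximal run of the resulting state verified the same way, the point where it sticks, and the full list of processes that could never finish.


GRANT: granting preserves safety; a valid post-grant sequence is P3, P2, P1, P5, P0.
Key observation: the transfer keeps a workable pool ((1, 0, 3)); P3 starts the safe sequence.
Verifying the post-grant state step by step:
  pool = (1, 0, 3)
  P3: need (1, 0, 3) fits (1, 0, 3); releases (0, 3, 0), pool now (1, 3, 3)
  P2: need (1, 2, 0) fits (1, 3, 3); releases (2, 0, 1), pool now (3, 3, 4)
  P1: need (3, 2, 2) fits (3, 3, 4); releases (1, 0, 0), pool now (4, 3, 4)
  P5: need (2, 2, 2) fits (4, 3, 4); releases (1, 3, 0), pool now (5, 6, 4)
  P0: need (2, 4, 1) fits (5, 6, 4); releases (0, 0, 1), pool now (5, 6, 5)


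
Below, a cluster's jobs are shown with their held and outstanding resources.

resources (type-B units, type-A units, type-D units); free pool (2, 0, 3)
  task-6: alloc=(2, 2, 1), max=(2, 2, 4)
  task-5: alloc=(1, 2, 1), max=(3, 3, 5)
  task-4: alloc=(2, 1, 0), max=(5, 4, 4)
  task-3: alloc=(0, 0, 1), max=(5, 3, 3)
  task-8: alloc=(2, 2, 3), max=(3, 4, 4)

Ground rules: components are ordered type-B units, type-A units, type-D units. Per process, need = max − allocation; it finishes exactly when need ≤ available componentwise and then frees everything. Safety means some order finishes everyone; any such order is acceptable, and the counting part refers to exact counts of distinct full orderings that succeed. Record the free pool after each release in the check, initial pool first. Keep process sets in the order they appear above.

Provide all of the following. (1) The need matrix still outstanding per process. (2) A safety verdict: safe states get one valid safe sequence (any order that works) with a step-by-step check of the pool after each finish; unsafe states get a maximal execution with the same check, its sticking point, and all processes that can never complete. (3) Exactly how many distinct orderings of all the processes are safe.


(1) Need matrix, components ordered type-B units, type-A units, type-D units:
  task-6: (0, 0, 3)
  task-5: (2, 1, 4)
  task-4: (3, 3, 4)
  task-3: (5, 3, 2)
  task-8: (1, 2, 1)
(2) The state is SAFE; one workable sequence: task-6, task-5, task-4, task-8, task-3.
Key observation: task-6 is the earliest step where a requested resource binds exactly: need (0, 0, 3), pool (2, 0, 3) at its turn.
Walking it through:
  pool = (2, 0, 3)
  run task-6 (needs (0, 0, 3), free (2, 0, 3)); after release of (2, 2, 1) the pool is (4, 2, 4)
  run task-5 (needs (2, 1, 4), free (4, 2, 4)); after release of (1, 2, 1) the pool is (5, 4, 5)
  run task-4 (needs (3, 3, 4), free (5, 4, 5)); after release of (2, 1, 0) the pool is (7, 5, 5)
  run task-8 (needs (1, 2, 1), free (7, 5, 5)); after release of (2, 2, 3) the pool is (9, 7, 8)
  run task-3 (needs (5, 3, 2), free (9, 7, 8)); after release of (0, 0, 1) the pool is (9, 7, 9)
(3) Precisely 12 of the possible complete orderings are safe sequences.


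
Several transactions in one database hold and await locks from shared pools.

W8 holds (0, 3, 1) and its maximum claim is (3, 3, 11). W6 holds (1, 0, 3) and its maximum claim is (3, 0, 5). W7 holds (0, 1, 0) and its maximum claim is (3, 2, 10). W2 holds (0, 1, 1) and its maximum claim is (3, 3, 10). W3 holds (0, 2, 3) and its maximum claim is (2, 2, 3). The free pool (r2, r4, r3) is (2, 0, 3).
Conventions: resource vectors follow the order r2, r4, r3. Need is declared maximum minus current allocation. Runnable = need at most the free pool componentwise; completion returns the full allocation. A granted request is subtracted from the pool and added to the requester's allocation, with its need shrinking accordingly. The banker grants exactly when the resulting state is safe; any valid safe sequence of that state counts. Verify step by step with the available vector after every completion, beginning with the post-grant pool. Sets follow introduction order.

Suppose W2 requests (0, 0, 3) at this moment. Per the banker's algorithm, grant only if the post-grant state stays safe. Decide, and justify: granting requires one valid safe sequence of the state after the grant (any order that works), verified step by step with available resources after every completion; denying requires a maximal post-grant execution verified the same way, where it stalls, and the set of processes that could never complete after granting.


GRANT: granting preserves safety; a valid post-grant sequence is W3, W6, W2, W8, W7.
Key observation: after the grant the pool drops to (2, 0, 0), which still lets W3 finish first and unwind the rest.
Verifying the post-grant state step by step:
  pool = (2, 0, 0)
  W3 needs (2, 0, 0) <= (2, 0, 0) -> finishes; pool += (0, 2, 3) = (2, 2, 3)
  W6 needs (2, 0, 2) <= (2, 2, 3) -> finishes; pool += (1, 0, 3) = (3, 2, 6)
  W2 needs (3, 2, 6) <= (3, 2, 6) -> finishes; pool += (0, 1, 4) = (3, 3, 10)
  W8 needs (3, 0, 10) <= (3, 3, 10) -> finishes; pool += (0, 3, 1) = (3, 6, 11)
  W7 needs (3, 1, 10) <= (3, 6, 11) -> finishes; pool += (0, 1, 0) = (3, 7, 11)


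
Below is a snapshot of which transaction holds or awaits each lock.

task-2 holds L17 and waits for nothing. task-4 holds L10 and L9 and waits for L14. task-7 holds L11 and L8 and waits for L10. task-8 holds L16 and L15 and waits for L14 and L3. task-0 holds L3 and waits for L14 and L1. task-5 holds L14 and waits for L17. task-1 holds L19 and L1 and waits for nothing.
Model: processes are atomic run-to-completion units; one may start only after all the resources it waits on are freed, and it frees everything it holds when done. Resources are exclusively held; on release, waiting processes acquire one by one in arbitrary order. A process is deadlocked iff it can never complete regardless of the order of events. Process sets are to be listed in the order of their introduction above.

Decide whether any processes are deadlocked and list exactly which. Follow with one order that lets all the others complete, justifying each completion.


The deadlocked set is empty.
Key observation: although several processes wait, no cycle exists — each chain bottoms out at a free runner.
A valid finishing order for the others: task-2, task-5, task-1, task-0, task-8, task-4, task-7.
Check, step by step:
  task-2 waits on nothing -> runs at once and releases L17
  task-5: everything it awaited (L17) is free; runs, freeing L14
  task-1 waits on nothing -> runs at once and releases L19 and L1
  task-0: everything it awaited (L14 and L1) is free; runs, freeing L3
  task-8: everything it awaited (L14 and L3) is free; runs, freeing L16 and L15
  task-4: everything it awaited (L14) is free; runs, freeing L10 and L9
  task-7: everything it awaited (L10) is free; runs, freeing L11 and L8


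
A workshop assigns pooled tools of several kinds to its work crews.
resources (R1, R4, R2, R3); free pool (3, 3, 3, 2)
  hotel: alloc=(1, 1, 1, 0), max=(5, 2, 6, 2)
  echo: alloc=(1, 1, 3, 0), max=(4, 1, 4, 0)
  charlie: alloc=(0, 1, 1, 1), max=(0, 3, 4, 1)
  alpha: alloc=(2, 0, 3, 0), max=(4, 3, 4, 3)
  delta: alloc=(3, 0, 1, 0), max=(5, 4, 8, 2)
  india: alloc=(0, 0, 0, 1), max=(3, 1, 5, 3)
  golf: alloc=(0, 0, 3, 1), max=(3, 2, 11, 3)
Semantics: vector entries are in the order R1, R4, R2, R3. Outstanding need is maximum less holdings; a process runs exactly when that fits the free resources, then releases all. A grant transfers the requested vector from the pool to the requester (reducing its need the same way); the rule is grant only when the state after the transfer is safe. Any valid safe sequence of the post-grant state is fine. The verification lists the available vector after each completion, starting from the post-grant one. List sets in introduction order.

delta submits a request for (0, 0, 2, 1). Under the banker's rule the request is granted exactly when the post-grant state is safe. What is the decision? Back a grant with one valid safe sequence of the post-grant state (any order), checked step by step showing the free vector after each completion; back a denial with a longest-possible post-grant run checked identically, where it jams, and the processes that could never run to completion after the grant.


GRANT — the state after the grant stays safe, e.g. via echo, charlie, delta, golf, alpha, india, hotel.
Key observation: after the grant the pool drops to (3, 3, 1, 1), which still lets echo finish first and unwind the rest.
Step-by-step check of the post-grant state:
  pool = (3, 3, 1, 1)
  echo: need (3, 0, 1, 0) fits (3, 3, 1, 1); releases (1, 1, 3, 0), pool now (4, 4, 4, 1)
  charlie: need (0, 2, 3, 0) fits (4, 4, 4, 1); releases (0, 1, 1, 1), pool now (4, 5, 5, 2)
  delta: need (2, 4, 5, 1) fits (4, 5, 5, 2); releases (3, 0, 3, 1), pool now (7, 5, 8, 3)
  golf: need (3, 2, 8, 2) fits (7, 5, 8, 3); releases (0, 0, 3, 1), pool now (7, 5, 11, 4)
  alpha: need (2, 3, 1, 3) fits (7, 5, 11, 4); releases (2, 0, 3, 0), pool now (9, 5, 14, 4)
  india: need (3, 1, 5, 2) fits (9, 5, 14, 4); releases (0, 0, 0, 1), pool now (9, 5, 14, 5)
  hotel: need (4, 1, 5, 2) fits (9, 5, 14, 5); releases (1, 1, 1, 0), pool now (10, 6, 15, 5)


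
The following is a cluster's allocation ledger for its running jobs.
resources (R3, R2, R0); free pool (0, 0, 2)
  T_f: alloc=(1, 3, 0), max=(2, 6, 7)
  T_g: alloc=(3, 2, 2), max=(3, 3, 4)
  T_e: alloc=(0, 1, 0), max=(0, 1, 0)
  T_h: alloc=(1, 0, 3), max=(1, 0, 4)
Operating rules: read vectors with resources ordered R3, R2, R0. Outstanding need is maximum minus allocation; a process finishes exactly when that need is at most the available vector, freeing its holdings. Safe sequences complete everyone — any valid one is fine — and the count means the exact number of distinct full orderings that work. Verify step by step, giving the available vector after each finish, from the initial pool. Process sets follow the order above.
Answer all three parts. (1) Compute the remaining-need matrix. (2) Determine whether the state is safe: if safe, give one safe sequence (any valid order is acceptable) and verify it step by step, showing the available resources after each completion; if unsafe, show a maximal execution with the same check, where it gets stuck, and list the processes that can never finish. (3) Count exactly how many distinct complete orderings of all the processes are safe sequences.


(1) Remaining need (order R3, R2, R0):
  T_f: (1, 3, 7)
  T_g: (0, 1, 2)
  T_e: (0, 0, 0)
  T_h: (0, 0, 1)
(2) The state is SAFE; one workable sequence: T_h, T_e, T_g, T_f.
Key observation: T_g marks the first exact bind of the order: its need (0, 1, 2) fits the free (1, 1, 5) with zero slack on a requested resource.
Walking it through:
  pool = (0, 0, 2)
  T_h: need (0, 0, 1) fits (0, 0, 2); releases (1, 0, 3), pool now (1, 0, 5)
  T_e: need (0, 0, 0) fits (1, 0, 5); releases (0, 1, 0), pool now (1, 1, 5)
  T_g: need (0, 1, 2) fits (1, 1, 5); releases (3, 2, 2), pool now (4, 3, 7)
  T_f: need (1, 3, 7) fits (4, 3, 7); releases (1, 3, 0), pool now (5, 6, 7)
(3) The exact count: 3 of the possible complete orderings are safe sequences.


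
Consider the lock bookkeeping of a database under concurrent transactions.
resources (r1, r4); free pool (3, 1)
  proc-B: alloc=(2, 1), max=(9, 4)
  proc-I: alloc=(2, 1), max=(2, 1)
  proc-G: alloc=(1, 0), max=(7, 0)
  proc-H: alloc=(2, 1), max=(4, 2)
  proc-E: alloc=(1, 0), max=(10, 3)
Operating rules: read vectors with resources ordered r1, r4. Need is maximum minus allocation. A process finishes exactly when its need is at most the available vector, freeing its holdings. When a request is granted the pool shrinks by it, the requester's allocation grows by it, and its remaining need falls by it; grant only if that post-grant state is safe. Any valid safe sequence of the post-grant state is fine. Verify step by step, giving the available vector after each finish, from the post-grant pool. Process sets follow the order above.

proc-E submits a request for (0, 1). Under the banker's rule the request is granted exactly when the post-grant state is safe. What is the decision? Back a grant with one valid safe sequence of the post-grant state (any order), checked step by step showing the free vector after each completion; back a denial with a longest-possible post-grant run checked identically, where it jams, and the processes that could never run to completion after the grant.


DENY. Granting would leave the state unsafe.
Key observation: after proc-I, proc-H, proc-G the pool peaks at (8, 2), and each blocked process is short somewhere: proc-B on r4; proc-E on r1.
After a pretend grant, a maximal execution: proc-I, proc-H, proc-G — then nothing else fits. Verifying each step:
  pool = (3, 0)
  run proc-I (needs (0, 0), free (3, 0)); after release of (2, 1) the pool is (5, 1)
  run proc-H (needs (2, 1), free (5, 1)); after release of (2, 1) the pool is (7, 2)
  run proc-G (needs (6, 0), free (7, 2)); after release of (1, 0) the pool is (8, 2)
  proc-B cannot run: need (7, 3) vs free (8, 2) (insufficient r4)
  proc-E cannot run: need (9, 2) vs free (8, 2) (insufficient r1)
Processes that could never finish after the grant: proc-B and proc-E.


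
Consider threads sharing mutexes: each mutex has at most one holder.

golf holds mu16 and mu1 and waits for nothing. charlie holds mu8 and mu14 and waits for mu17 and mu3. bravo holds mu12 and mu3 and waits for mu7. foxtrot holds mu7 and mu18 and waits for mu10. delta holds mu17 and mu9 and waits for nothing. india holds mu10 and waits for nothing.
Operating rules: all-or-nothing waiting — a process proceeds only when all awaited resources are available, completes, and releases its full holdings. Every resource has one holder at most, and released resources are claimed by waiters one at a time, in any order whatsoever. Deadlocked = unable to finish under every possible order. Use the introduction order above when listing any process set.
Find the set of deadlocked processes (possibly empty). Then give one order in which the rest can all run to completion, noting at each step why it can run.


The deadlocked set is empty.
Key observation: although several processes wait, no cycle exists — each chain bottoms out at a free runner.
A valid finishing order for the others: india, foxtrot, golf, delta, bravo, charlie.
Verifying each step:
  india waits on nothing -> runs at once and releases mu10
  foxtrot waits on mu10 — all released -> runs and releases mu7 and mu18
  golf waits on nothing -> runs at once and releases mu16 and mu1
  delta waits on nothing -> runs at once and releases mu17 and mu9
  bravo waits on mu7 — all released -> runs and releases mu12 and mu3
  charlie waits on mu17 and mu3 — all released -> runs and releases mu8 and mu14


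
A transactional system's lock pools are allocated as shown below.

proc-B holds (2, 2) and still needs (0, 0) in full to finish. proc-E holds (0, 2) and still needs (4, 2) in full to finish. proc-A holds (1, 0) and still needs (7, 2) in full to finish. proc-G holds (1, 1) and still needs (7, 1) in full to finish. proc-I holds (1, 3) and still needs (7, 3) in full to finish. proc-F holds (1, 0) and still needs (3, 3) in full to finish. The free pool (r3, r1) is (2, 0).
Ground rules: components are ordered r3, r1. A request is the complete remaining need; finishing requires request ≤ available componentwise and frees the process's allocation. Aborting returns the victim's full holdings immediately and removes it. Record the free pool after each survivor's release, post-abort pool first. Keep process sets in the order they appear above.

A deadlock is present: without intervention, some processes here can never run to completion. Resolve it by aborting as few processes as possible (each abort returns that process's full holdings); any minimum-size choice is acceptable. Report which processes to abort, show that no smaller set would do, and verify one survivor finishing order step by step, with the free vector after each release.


Abort proc-A and proc-G.
Key observation: no ordering could ever have run proc-I before the abort of proc-A and proc-G; with (2, 1) back in the pool it fits at step 4.
No one abort is enough; case by case: proc-B alone leaves proc-A blocked (short on r3); proc-E alone leaves proc-A blocked (short on r3); proc-A alone leaves proc-G blocked (short on r3); proc-G alone leaves proc-A blocked (short on r3); proc-I alone leaves proc-A blocked (short on r3); proc-F alone leaves proc-A blocked (short on r3).
The survivors complete as proc-B, proc-E, proc-F, proc-I. Step-by-step check (starting from the post-abort pool):
  pool = (4, 1)
  proc-B: need (0, 0) fits (4, 1); releases (2, 2), pool now (6, 3)
  proc-E: need (4, 2) fits (6, 3); releases (0, 2), pool now (6, 5)
  proc-F: need (3, 3) fits (6, 5); releases (1, 0), pool now (7, 5)
  proc-I: need (7, 3) fits (7, 5); releases (1, 3), pool now (8, 8)


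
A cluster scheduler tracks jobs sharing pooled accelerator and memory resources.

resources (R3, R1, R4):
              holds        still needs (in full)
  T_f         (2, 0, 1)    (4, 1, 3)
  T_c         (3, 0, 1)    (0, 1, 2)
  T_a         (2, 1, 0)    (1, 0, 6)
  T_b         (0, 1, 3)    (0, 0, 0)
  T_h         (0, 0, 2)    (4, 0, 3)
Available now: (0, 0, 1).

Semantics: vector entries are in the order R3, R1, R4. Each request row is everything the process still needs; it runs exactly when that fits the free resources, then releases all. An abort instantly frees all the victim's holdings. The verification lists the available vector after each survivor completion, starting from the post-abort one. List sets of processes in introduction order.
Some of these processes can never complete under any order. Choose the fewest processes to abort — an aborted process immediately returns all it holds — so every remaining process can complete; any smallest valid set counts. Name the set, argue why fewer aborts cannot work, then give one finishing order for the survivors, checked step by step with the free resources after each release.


Abort T_h.
Key observation: T_a could never have finished before the abort; with (0, 0, 2) returned by T_h, it fits at step 3.
No smaller set exists: with zero aborts the deadlock remains.
Survivors finish in the order: T_b, T_c, T_a, T_f. Verifying each step (pool after the aborts first):
  pool = (0, 0, 3)
  T_b needs (0, 0, 0) <= (0, 0, 3) -> finishes; pool += (0, 1, 3) = (0, 1, 6)
  T_c needs (0, 1, 2) <= (0, 1, 6) -> finishes; pool += (3, 0, 1) = (3, 1, 7)
  T_a needs (1, 0, 6) <= (3, 1, 7) -> finishes; pool += (2, 1, 0) = (5, 2, 7)
  T_f needs (4, 1, 3) <= (5, 2, 7) -> finishes; pool += (2, 0, 1) = (7, 2, 8)


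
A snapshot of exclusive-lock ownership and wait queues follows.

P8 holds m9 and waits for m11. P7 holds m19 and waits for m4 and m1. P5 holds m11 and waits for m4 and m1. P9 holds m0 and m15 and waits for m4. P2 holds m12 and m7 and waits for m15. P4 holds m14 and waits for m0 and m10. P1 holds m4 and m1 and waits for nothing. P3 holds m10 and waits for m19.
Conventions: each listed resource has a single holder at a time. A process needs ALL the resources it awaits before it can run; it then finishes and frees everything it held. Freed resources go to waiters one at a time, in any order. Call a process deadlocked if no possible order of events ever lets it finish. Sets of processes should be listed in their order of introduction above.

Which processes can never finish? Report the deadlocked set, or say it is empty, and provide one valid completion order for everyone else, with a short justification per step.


The deadlocked set is empty.
Key observation: all waits point, directly or indirectly, at processes that can finish, so nothing is permanently blocked.
One completion order for the rest: P1, P7, P5, P9, P3, P8, P4, P2.
Walking it through:
  run P1 (it waits on nothing); releases m4 and m1
  run P7 (all its waits — m4 and m1 — are resolved); releases m19
  run P5 (all its waits — m4 and m1 — are resolved); releases m11
  run P9 (all its waits — m4 — are resolved); releases m0 and m15
  run P3 (all its waits — m19 — are resolved); releases m10
  run P8 (all its waits — m11 — are resolved); releases m9
  run P4 (all its waits — m0 and m10 — are resolved); releases m14
  run P2 (all its waits — m15 — are resolved); releases m12 and m7


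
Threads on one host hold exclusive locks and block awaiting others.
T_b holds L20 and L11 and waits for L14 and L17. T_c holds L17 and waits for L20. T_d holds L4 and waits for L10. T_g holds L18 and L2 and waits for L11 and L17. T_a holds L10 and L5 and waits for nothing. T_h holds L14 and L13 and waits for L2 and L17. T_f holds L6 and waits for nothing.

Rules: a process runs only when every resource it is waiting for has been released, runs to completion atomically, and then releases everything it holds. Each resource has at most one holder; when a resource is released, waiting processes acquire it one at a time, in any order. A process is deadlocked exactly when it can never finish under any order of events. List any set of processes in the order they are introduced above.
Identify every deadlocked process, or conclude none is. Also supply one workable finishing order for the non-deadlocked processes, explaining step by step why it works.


Deadlocked set: T_b, T_c, T_g and T_h.
Key observation: the loop T_b -> T_c -> T_b blocks itself forever; T_g and T_h are caught in further circular waits.
A valid finishing order for the others: T_f, T_a, T_d.
Check, step by step:
  run T_f (it waits on nothing); releases L6
  run T_a (it waits on nothing); releases L10 and L5
  T_d: everything it awaited (L10) is free; runs, freeing L4


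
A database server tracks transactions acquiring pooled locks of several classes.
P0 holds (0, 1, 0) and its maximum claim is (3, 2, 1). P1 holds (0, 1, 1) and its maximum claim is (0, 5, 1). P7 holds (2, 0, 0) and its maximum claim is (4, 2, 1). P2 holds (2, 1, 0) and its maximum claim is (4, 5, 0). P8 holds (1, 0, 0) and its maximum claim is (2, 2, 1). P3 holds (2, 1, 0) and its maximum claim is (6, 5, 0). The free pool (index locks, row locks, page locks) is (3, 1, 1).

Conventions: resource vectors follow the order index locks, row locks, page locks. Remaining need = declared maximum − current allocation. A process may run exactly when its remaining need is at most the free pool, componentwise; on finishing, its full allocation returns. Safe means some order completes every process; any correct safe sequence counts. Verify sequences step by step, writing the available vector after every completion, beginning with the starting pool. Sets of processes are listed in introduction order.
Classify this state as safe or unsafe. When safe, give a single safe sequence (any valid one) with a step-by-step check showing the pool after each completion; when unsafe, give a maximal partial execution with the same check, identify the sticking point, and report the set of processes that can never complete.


UNSAFE.
Key observation: P0, P7, P8 can finish, but then (6, 2, 1) is all there is, and the blocked group's row locks demands exceed it.
The run P0, P7, P8 cannot be extended any further. Check, step by step:
  pool = (3, 1, 1)
  P0: need (3, 1, 1) fits (3, 1, 1); releases (0, 1, 0), pool now (3, 2, 1)
  P7: need (2, 2, 1) fits (3, 2, 1); releases (2, 0, 0), pool now (5, 2, 1)
  P8: need (1, 2, 1) fits (5, 2, 1); releases (1, 0, 0), pool now (6, 2, 1)
  P1 cannot run: need (0, 4, 0) vs free (6, 2, 1) (insufficient row locks)
  P2 cannot run: need (2, 4, 0) vs free (6, 2, 1) (insufficient row locks)
  P3 cannot run: need (4, 4, 0) vs free (6, 2, 1) (insufficient row locks)
Never able to finish: P1, P2 and P3.
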